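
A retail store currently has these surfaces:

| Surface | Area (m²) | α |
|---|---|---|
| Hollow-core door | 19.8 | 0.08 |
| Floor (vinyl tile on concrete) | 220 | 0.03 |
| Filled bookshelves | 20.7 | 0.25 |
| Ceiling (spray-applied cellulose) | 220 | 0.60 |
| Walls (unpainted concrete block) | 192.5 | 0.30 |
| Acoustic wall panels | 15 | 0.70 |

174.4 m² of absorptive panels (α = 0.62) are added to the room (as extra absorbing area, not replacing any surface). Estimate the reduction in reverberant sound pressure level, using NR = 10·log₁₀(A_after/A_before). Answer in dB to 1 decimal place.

Total absorption A_before = 19.8·0.08 + 220·0.03 + 20.7·0.25 + 220·0.60 + 192.5·0.30 + 15·0.70
  = 1.584 + 6.600 + 5.175 + 132.000 + 57.750 + 10.500 = 213.609 m² sabins.
Treatment contributes 174.4·0.62 = 108.128 sabins.
A_after = 213.609 + 108.128 = 321.737 sabins.
NR = 10·log₁₀(321.737/213.609) = 1.8 dB.

1.8 dB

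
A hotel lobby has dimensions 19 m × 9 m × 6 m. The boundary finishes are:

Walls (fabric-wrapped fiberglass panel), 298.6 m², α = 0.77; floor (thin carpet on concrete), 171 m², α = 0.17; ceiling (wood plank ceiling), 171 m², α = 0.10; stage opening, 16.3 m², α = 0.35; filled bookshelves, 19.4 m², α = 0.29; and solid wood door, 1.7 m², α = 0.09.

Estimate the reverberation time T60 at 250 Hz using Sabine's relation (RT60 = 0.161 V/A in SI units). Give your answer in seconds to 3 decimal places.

0.574 s

Total absorption A = 298.6×0.77 + 171×0.17 + 171×0.10 + 16.3×0.35 + 19.4×0.29 + 1.7×0.09
  = 229.922 + 29.070 + 17.100 + 5.705 + 5.626 + 0.153 = 287.576 m² sabins.
Volume V = 19 × 9 × 6 = 1026 m³.
Sabine: RT60 = 0.161 × 1026 / 287.576 = 0.574 s.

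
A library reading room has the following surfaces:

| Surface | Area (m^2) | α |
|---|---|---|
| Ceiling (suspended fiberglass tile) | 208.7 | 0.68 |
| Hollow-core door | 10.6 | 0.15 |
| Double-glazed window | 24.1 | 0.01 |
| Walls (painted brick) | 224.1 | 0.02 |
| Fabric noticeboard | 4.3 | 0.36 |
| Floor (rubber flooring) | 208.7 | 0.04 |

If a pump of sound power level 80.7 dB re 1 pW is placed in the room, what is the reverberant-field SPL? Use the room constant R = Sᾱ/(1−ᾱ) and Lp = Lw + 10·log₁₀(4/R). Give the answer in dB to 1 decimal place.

Σ(Sᵢαᵢ) = 208.7·0.68 + 10.6·0.15 + 24.1·0.01 + 224.1·0.02 + 4.3·0.36 + 208.7·0.04 = 158.125; total area S = 680.5 m^2.
ᾱ = 158.125/680.5 = 0.2324; R = Sᾱ/(1−ᾱ) = 158.125/(1−0.2324) = 205.999 m^2.
Lp = Lw + 10 log₁₀(4/R) = 80.7 -17.12 = 63.6 dB.

63.6 dB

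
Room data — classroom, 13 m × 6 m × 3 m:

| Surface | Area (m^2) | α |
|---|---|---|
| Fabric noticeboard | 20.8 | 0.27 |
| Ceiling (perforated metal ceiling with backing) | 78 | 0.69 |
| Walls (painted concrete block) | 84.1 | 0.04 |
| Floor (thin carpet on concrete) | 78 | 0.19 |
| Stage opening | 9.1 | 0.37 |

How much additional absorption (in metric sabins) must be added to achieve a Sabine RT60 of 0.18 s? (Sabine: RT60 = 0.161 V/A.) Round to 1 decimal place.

Summing Sᵢαᵢ: 5.616 + 53.820 + 3.364 + 14.820 + 3.367 → A₁ = 80.987 sabins.
Target A₂ = 0.161·234/0.18 = 209.300 sabins (V = 234 m³).
Shortfall: 209.300 − 80.987 = 128.3 sabins.

128.3 sabins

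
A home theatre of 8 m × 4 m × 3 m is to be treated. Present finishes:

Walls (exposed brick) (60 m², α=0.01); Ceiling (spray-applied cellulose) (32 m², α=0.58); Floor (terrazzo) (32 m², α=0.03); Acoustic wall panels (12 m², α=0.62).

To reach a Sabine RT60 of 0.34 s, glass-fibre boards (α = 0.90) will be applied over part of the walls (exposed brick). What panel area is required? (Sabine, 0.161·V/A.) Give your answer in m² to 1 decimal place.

Equivalent absorption area: A₁ = 60*0.01 + 32*0.58 + 32*0.03 + 12*0.62 = 27.560 m².
V = 96 m³. Target absorption A₂ = 0.161 × 96 / 0.34 = 45.459 sabins.
Absorption to add: 45.459 − 27.560 = 17.899 sabins.
Each m² of panel replacing the walls (exposed brick) adds (0.90 − 0.01) = 0.89 sabins.
Panel area = 17.899 / 0.89 = 20.1 m².

20.1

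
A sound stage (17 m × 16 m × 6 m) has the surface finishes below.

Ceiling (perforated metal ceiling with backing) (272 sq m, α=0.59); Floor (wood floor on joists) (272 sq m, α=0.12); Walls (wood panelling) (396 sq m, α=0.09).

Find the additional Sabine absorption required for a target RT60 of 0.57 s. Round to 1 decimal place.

Equivalent absorption area: A₁ = 272·0.59 + 272·0.12 + 396·0.09 = 228.760 sq m.
Target A₂ = 0.161·1632/0.57 = 460.968 sabins (V = 1632 m³).
ΔA = A₂ − A₁ = 460.968 − 228.760 = 232.2 sabins.

232.2 sabins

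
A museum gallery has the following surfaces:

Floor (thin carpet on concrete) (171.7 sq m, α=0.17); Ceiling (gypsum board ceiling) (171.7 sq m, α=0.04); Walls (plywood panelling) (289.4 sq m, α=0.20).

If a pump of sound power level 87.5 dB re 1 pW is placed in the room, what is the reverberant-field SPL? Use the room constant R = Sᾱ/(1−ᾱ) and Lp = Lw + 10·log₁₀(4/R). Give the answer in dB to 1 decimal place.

Σ(Sᵢαᵢ) = 171.7×0.17 + 171.7×0.04 + 289.4×0.20 = 93.937; total area S = 632.8 sq m.
ᾱ = 93.937/632.8 = 0.1484; R = Sᾱ/(1−ᾱ) = 93.937/(1−0.1484) = 110.306 sq m.
Lp = 87.5 + 10·log₁₀(4/110.306) = 87.5 + (-14.41) = 73.1 dB.

73.1 dB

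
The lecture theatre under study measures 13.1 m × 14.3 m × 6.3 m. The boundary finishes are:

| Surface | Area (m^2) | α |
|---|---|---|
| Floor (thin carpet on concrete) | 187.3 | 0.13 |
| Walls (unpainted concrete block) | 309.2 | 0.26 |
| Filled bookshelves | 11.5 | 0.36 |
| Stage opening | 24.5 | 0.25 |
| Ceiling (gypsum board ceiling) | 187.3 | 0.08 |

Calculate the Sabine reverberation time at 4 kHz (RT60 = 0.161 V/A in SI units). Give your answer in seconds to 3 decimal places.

1.462 s

Total absorption A = 187.3*0.13 + 309.2*0.26 + 11.5*0.36 + 24.5*0.25 + 187.3*0.08
  = 24.349 + 80.392 + 4.140 + 6.125 + 14.984 = 129.990 m^2 sabins.
Volume V = 13.1 × 14.3 × 6.3 = 1180.179 m³.
Sabine: RT60 = 0.161 × 1180.179 / 129.990 = 1.462 s.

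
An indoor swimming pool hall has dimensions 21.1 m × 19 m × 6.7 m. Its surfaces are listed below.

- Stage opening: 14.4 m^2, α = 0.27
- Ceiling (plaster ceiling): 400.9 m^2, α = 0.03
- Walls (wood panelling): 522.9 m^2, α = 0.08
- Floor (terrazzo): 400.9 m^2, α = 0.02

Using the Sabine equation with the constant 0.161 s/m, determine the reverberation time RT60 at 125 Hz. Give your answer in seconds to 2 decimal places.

Total absorption A = 14.4*0.27 + 400.9*0.03 + 522.9*0.08 + 400.9*0.02
  = 3.888 + 12.027 + 41.832 + 8.018 = 65.765 m^2 sabins.
Room volume: 2686.03 m³.
Sabine: RT60 = 0.161 × 2686.03 / 65.765 = 6.58 s.

6.58 sec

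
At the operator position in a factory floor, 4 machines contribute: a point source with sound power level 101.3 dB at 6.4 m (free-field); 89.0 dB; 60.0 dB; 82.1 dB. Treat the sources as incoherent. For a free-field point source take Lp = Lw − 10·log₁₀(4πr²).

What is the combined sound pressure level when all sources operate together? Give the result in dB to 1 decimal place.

89.9 dB

Source at 6.4 m: Lp = 101.3 − 10·log₁₀(4π·6.4²) = 101.3 − 10·log₁₀(514.719) = 74.2 dB.
Converting to relative power and adding: 10^(74.2/10) + 10^(89.0/10) + 10^(60.0/10) + 10^(82.1/10) = 9.838e+08.
L_total = 10·log₁₀(9.838e+08) = 89.9 dB.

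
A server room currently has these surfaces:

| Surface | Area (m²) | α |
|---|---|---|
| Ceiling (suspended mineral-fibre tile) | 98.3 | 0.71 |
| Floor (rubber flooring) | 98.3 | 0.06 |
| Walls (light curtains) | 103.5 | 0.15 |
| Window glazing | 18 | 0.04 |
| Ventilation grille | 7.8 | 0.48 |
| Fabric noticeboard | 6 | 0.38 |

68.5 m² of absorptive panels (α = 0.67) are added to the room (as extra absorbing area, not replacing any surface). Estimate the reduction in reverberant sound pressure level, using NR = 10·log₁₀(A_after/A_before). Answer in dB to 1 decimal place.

1.7 dB

Equivalent absorption area: A_before = 98.3·0.71 + 98.3·0.06 + 103.5·0.15 + 18·0.04 + 7.8·0.48 + 6·0.38 = 97.960 m².
Treatment contributes 68.5·0.67 = 45.895 sabins.
A_after = 97.960 + 45.895 = 143.855 sabins.
Reduction = 10 log₁₀(A_after/A_before) = 10 log₁₀(1.4685) = 1.7 dB.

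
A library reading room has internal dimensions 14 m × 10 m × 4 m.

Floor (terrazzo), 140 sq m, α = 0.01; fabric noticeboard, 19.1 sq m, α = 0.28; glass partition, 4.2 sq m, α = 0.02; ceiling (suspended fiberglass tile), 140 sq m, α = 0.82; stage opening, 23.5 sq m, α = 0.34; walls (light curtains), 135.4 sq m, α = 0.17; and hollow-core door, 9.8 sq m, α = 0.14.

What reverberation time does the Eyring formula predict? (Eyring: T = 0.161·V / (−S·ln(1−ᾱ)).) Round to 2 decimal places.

0.48 s

S = Σ Sᵢ = 472.0 sq m.
Absorption A = 140×0.01 + 19.1×0.28 + 4.2×0.02 + 140×0.82 + 23.5×0.34 + 135.4×0.17 + 9.8×0.14 = 154.012 sabins.
Mean coefficient ᾱ = A/S = 0.3263.
−S·ln(1−ᾱ) = −472.0 × ln(1 − 0.3263) = 186.426.
V = 14 × 10 × 4 = 560 m³.
T = 0.161·V/[−S·ln(1−ᾱ)] = 0.161·560/186.426 = 0.48 s.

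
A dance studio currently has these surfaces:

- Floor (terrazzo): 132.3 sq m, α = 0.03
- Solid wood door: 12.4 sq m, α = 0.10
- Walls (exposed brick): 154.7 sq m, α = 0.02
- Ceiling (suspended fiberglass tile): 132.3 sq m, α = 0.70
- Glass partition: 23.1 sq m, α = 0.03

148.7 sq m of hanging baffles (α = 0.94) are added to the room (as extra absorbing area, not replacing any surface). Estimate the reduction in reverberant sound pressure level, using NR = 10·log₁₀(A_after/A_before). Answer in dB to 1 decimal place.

A_before = Σ Sᵢαᵢ = 132.3*0.03 + 12.4*0.10 + 154.7*0.02 + 132.3*0.70 + 23.1*0.03 = 101.606 sabins.
Treatment contributes 148.7·0.94 = 139.778 sabins.
A_after = 101.606 + 139.778 = 241.384 sabins.
NR = 10·log₁₀(241.384/101.606) = 3.8 dB.

3.8 dB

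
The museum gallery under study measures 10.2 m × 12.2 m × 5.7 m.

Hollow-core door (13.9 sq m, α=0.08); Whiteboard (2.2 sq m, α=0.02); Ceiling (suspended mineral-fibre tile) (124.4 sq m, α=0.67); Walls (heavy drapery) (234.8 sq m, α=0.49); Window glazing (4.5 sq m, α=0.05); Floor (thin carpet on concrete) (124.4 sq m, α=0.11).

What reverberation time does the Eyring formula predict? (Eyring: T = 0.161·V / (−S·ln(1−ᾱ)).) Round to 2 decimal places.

0.41 s

Total surface area S = 13.9 + 2.2 + 124.4 + 234.8 + 4.5 + 124.4 = 504.2 sq m.
Σ(Sᵢαᵢ) = 13.9·0.08 + 2.2·0.02 + 124.4·0.67 + 234.8·0.49 + 4.5·0.05 + 124.4·0.11 = 213.465.
ᾱ = 213.465 / 504.2 = 0.4234.
−S·ln(1−ᾱ) = −504.2 × ln(1 − 0.4234) = 277.616.
V = 10.2 × 12.2 × 5.7 = 709.308 m³.
RT60 = 0.161 × 709.308 / 277.616 = 0.41 s.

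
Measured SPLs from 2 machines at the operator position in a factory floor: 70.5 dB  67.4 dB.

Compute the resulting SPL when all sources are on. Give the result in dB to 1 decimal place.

72.2 dB

Σ 10^(Lᵢ/10) = 1.672e+07.
L_total = 10·log₁₀(1.672e+07) = 72.2 dB.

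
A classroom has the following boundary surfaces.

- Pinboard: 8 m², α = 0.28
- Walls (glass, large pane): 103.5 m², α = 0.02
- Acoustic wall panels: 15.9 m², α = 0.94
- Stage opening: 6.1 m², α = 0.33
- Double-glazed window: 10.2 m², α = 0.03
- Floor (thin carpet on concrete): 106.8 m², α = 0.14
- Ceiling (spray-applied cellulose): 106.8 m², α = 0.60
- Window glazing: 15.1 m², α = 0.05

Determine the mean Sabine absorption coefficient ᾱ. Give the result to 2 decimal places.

0.27

Total surface area S = 372.4 m².
Weighted sum Σ Sα = 101.362.
ᾱ = A/S = 0.27.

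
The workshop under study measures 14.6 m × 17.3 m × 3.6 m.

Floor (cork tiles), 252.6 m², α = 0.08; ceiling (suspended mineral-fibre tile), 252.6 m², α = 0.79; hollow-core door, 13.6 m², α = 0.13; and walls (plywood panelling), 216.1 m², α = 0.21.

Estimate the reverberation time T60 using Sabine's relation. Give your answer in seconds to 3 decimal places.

A = Σ Sᵢαᵢ = 252.6×0.08 + 252.6×0.79 + 13.6×0.13 + 216.1×0.21 = 266.911 sabins.
V = 14.6·17.3·3.6 = 909.288 m³.
Sabine: RT60 = 0.161 × 909.288 / 266.911 = 0.548 s.

0.548 sec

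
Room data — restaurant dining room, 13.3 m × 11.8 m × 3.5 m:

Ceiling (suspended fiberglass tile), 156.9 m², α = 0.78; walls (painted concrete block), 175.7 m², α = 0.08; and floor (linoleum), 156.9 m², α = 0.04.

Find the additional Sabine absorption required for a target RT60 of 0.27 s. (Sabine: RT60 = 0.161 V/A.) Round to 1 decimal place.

Total absorption A₁ = 156.9×0.78 + 175.7×0.08 + 156.9×0.04
  = 122.382 + 14.056 + 6.276 = 142.714 m² sabins.
Target A₂ = 0.161·549.29/0.27 = 327.540 sabins (V = 549.29 m³).
Shortfall: 327.540 − 142.714 = 184.8 sabins.

184.8 sabins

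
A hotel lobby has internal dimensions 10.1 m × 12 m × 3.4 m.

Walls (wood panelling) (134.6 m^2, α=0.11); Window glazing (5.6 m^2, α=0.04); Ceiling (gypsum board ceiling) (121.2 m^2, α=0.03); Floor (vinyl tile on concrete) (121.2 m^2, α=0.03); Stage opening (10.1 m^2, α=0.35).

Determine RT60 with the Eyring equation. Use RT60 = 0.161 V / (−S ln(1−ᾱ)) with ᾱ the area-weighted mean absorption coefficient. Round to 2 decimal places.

Total surface area S = 134.6 + 5.6 + 121.2 + 121.2 + 10.1 = 392.7 m^2.
Σ(Sᵢαᵢ) = 134.6×0.11 + 5.6×0.04 + 121.2×0.03 + 121.2×0.03 + 10.1×0.35 = 25.837.
ᾱ = 25.837 / 392.7 = 0.0658.
−S·ln(1−ᾱ) = −392.7 × ln(1 − 0.0658) = 26.729.
V = 10.1 × 12 × 3.4 = 412.08 m³.
RT60 = 0.161 × 412.08 / 26.729 = 2.48 s.

2.48 seconds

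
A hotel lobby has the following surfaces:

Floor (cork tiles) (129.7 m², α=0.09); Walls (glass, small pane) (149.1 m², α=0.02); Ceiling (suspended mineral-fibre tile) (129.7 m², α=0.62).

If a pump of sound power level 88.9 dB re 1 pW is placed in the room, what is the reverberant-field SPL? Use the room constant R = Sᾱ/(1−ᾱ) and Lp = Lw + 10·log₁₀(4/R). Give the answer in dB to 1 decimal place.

A = 95.069 sabins; S = 408.5 m².
ᾱ = 0.2327, so room constant R = A/(1−ᾱ) = 123.901 m².
Lp = Lw + 10 log₁₀(4/R) = 88.9 -14.91 = 74.0 dB.

74.0 dB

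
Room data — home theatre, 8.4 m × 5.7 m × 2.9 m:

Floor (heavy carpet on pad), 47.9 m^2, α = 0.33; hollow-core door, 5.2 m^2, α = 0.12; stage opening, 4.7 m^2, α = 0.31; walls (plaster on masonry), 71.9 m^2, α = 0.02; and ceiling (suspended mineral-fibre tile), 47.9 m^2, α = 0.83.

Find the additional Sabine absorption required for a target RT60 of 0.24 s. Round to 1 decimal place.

34.1 sabins

Equivalent absorption area: A₁ = 47.9×0.33 + 5.2×0.12 + 4.7×0.31 + 71.9×0.02 + 47.9×0.83 = 59.083 m^2.
Target A₂ = 0.161·138.852/0.24 = 93.147 sabins (V = 138.852 m³).
Shortfall: 93.147 − 59.083 = 34.1 sabins.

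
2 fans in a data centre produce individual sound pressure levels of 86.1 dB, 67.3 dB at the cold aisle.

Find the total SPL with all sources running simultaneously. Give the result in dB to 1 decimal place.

86.2 dB

Σ 10^(Lᵢ/10) = 4.128e+08.
Combined level = 10 log₁₀(4.128e+08) = 86.2 dB.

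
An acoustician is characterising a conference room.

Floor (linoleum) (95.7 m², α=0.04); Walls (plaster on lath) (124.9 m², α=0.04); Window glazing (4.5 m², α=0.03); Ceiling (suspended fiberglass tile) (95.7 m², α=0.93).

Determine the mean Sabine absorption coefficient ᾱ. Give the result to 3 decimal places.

Total surface area S = 320.8 m².
A = 95.7·0.04 + 124.9·0.04 + 4.5·0.03 + 95.7·0.93 = 97.960 sabins.
ᾱ = 97.960 / 320.8 = 0.305.

0.305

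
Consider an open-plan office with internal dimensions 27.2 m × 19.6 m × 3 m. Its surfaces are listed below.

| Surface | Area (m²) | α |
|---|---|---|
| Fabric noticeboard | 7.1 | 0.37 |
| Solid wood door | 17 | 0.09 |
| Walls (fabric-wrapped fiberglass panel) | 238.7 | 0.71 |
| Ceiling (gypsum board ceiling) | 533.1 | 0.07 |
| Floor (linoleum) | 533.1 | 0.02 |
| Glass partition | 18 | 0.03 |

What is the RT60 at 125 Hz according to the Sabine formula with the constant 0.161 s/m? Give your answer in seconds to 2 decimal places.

1.16 sec

Summing Sᵢαᵢ: 2.627 + 1.530 + 169.477 + 37.317 + 10.662 + 0.540 → A = 222.153 sabins.
Volume V = 27.2 × 19.6 × 3 = 1599.36 m³.
RT60 = 0.161 · V / A = 0.161 × 1599.36 / 222.153 = 1.16 s.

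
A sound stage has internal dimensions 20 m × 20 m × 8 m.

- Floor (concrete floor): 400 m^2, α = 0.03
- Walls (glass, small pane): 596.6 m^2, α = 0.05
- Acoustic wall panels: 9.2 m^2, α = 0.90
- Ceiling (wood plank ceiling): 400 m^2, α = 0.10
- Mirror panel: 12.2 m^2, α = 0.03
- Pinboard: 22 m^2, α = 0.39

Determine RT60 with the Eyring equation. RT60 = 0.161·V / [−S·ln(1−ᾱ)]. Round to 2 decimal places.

S = Σ Sᵢ = 1440.0 m^2.
Σ(Sᵢαᵢ) = 400×0.03 + 596.6×0.05 + 9.2×0.90 + 400×0.10 + 12.2×0.03 + 22×0.39 = 99.056.
ᾱ = 99.056 / 1440.0 = 0.0688.
−S·ln(1−ᾱ) = −1440.0 × ln(1 − 0.0688) = 102.645.
V = 20 × 20 × 8 = 3200 m³.
RT60 = 0.161 × 3200 / 102.645 = 5.02 s.

5.02 s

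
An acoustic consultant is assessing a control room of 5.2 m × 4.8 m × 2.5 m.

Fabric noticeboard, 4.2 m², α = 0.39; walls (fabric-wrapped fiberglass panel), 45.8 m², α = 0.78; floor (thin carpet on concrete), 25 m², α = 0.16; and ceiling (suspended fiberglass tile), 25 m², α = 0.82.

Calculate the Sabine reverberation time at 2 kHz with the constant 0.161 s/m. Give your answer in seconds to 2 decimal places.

Summing Sᵢαᵢ: 1.638 + 35.724 + 4.000 + 20.500 → A = 61.862 sabins.
V = 5.2·4.8·2.5 = 62.4 m³.
T = 0.161 V/A = 0.161·62.4/61.862 = 0.16 s.

0.16 seconds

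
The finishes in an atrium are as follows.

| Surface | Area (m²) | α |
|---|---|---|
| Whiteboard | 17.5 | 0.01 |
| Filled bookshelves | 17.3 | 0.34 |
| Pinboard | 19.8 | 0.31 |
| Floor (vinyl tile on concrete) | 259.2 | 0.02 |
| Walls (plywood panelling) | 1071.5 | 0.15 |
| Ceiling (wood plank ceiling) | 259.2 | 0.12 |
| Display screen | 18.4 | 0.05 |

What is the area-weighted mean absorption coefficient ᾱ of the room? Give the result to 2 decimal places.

Total surface area S = 1662.9 m².
Weighted sum Σ Sα = 210.128.
ᾱ = A/S = 0.13.

0.13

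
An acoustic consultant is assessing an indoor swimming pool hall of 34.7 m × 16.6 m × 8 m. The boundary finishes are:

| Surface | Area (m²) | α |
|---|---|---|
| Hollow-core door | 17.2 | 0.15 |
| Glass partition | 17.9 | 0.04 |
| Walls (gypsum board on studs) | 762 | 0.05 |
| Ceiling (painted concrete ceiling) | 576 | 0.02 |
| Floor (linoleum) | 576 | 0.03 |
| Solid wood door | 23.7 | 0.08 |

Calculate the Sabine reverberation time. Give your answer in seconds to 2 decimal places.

10.29 s

Summing Sᵢαᵢ: 2.580 + 0.716 + 38.100 + 11.520 + 17.280 + 1.896 → A = 72.092 sabins.
Volume V = 34.7 × 16.6 × 8 = 4608.16 m³.
T = 0.161 V/A = 0.161·4608.16/72.092 = 10.29 s.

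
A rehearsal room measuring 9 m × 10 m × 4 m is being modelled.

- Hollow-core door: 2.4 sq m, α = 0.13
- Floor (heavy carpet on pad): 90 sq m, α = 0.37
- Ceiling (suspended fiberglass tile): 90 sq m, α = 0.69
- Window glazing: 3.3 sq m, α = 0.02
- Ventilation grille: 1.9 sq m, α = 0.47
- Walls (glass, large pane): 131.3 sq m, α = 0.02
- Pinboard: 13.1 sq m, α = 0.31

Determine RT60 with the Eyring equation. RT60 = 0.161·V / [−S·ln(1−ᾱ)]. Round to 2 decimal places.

S = Σ Sᵢ = 332.0 sq m.
Σ(Sᵢαᵢ) = 2.4·0.13 + 90·0.37 + 90·0.69 + 3.3·0.02 + 1.9·0.47 + 131.3·0.02 + 13.1·0.31 = 103.358.
ᾱ = 103.358 / 332.0 = 0.3113.
−S·ln(1−ᾱ) = −332.0 × ln(1 − 0.3113) = 123.819.
V = 9 × 10 × 4 = 360 m³.
RT60 = 0.161 × 360 / 123.819 = 0.47 s.

0.47 sec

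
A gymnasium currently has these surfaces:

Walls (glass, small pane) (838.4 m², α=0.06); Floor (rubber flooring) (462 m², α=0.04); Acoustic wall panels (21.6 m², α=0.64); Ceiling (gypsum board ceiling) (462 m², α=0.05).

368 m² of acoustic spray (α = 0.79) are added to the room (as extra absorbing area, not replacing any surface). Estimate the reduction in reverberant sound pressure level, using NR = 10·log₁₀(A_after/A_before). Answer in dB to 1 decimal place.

A_before = Σ Sᵢαᵢ = 838.4*0.06 + 462*0.04 + 21.6*0.64 + 462*0.05 = 105.708 sabins.
Treatment contributes 368·0.79 = 290.720 sabins.
New total A_after = 396.428 sabins.
NR = 10·log₁₀(396.428/105.708) = 5.7 dB.

5.7 dB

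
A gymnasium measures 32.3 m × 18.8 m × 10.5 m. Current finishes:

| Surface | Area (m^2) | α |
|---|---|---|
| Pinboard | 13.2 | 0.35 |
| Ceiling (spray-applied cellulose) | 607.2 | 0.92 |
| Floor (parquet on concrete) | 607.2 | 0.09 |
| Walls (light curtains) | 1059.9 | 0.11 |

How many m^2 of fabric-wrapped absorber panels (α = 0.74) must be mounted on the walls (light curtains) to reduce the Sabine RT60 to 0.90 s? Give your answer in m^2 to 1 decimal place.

644.6

A₁ = Σ Sᵢαᵢ = 13.2×0.35 + 607.2×0.92 + 607.2×0.09 + 1059.9×0.11 = 734.481 sabins.
V = 6376.02 m³. Target absorption A₂ = 0.161 × 6376.02 / 0.90 = 1140.599 sabins.
ΔA needed = 1140.599 − 734.481 = 406.118 sabins.
Net gain per m^2: Δα = 0.74 − 0.11 = 0.63.
Panel area = 406.118 / 0.63 = 644.6 m^2.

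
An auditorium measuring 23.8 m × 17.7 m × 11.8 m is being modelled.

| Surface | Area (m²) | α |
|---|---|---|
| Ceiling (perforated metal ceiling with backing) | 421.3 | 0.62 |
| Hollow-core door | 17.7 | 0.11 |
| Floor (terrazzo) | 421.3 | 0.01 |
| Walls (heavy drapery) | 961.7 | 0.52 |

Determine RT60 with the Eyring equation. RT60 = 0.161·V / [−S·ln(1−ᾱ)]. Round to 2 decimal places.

Total surface area S = 421.3 + 17.7 + 421.3 + 961.7 = 1822.0 m².
Σ(Sᵢαᵢ) = 421.3×0.62 + 17.7×0.11 + 421.3×0.01 + 961.7×0.52 = 767.450.
ᾱ = 767.450 / 1822.0 = 0.4212.
−S·ln(1−ᾱ) = −1822.0 × ln(1 − 0.4212) = 996.266.
V = 23.8 × 17.7 × 11.8 = 4970.868 m³.
T = 0.161·V/[−S·ln(1−ᾱ)] = 0.161·4970.868/996.266 = 0.80 s.

0.80 seconds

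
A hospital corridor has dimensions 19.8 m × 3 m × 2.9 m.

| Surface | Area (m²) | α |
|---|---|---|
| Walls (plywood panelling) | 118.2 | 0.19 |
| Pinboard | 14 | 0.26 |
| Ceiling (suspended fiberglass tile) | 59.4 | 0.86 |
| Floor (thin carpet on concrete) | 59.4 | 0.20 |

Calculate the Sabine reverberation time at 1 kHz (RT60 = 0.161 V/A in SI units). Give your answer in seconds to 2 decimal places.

A = Σ Sᵢαᵢ = 118.2*0.19 + 14*0.26 + 59.4*0.86 + 59.4*0.20 = 89.062 sabins.
Volume V = 19.8 × 3 × 2.9 = 172.26 m³.
RT60 = 0.161 · V / A = 0.161 × 172.26 / 89.062 = 0.31 s.

0.31 s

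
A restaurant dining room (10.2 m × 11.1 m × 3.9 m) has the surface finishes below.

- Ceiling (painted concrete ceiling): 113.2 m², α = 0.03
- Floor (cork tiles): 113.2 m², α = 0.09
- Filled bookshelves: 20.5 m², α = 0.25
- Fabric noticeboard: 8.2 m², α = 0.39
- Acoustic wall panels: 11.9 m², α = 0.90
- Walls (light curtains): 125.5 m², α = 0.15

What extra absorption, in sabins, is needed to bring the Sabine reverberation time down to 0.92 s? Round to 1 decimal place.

A₁ = Σ Sᵢαᵢ = 113.2·0.03 + 113.2·0.09 + 20.5·0.25 + 8.2·0.39 + 11.9·0.90 + 125.5·0.15 = 51.442 sabins.
For T = 0.92 s, need A₂ = 0.161·V/T = 0.161·441.558/0.92 = 77.273 sabins.
Additional absorption ΔA = 77.273 − 51.442 = 25.8 sabins.

25.8 sabins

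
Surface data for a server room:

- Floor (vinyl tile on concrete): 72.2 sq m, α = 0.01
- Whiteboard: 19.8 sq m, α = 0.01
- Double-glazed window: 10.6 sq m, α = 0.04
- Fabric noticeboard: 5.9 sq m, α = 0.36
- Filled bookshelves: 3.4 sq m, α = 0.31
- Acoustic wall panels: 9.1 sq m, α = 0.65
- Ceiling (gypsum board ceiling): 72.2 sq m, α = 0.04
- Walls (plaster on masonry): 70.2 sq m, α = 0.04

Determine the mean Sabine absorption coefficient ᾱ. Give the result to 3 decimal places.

Total surface area S = 263.4 sq m.
A = 72.2·0.01 + 19.8·0.01 + 10.6·0.04 + 5.9·0.36 + 3.4·0.31 + 9.1·0.65 + 72.2·0.04 + 70.2·0.04 = 16.133 sabins.
ᾱ = A/S = 0.061.

0.061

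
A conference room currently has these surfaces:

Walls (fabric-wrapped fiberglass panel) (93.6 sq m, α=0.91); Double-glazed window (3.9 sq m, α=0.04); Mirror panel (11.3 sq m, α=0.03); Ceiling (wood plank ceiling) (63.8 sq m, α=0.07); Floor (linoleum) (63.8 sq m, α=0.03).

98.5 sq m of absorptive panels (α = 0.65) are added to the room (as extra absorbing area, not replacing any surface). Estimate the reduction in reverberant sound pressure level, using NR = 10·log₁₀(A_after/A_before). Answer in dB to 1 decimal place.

2.3 dB

A_before = Σ Sᵢαᵢ = 93.6·0.91 + 3.9·0.04 + 11.3·0.03 + 63.8·0.07 + 63.8·0.03 = 92.051 sabins.
Treatment contributes 98.5·0.65 = 64.025 sabins.
New total A_after = 156.076 sabins.
Reduction = 10 log₁₀(A_after/A_before) = 10 log₁₀(1.6955) = 2.3 dB.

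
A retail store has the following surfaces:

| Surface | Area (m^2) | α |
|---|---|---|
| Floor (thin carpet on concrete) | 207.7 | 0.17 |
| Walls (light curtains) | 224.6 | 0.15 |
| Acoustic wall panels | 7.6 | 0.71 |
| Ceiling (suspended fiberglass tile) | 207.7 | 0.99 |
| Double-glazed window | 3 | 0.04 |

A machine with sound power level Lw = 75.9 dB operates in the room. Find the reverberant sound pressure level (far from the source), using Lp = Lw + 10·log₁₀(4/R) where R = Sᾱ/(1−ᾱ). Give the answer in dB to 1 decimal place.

55.0 dB

Σ(Sᵢαᵢ) = 207.7×0.17 + 224.6×0.15 + 7.6×0.71 + 207.7×0.99 + 3×0.04 = 280.138; total area S = 650.6 m^2.
ᾱ = 0.4306, so room constant R = A/(1−ᾱ) = 491.988 m^2.
Lp = Lw + 10 log₁₀(4/R) = 75.9 -20.90 = 55.0 dB.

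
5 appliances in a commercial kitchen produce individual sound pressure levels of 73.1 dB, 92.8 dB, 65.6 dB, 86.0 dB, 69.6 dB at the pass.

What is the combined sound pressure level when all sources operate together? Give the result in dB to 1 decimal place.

Σ 10^(Lᵢ/10) = 2.337e+09.
L_total = 10·log₁₀(2.337e+09) = 93.7 dB.

93.7 dB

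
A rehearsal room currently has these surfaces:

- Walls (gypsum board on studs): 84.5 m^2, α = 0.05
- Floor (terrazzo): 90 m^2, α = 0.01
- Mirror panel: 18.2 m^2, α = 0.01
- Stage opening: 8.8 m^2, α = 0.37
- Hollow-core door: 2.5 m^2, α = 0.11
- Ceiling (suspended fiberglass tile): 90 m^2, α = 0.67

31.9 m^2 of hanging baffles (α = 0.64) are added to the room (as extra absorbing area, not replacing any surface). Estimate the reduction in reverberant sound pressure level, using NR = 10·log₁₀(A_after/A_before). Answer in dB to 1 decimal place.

1.1 dB

A_before = Σ Sᵢαᵢ = 84.5·0.05 + 90·0.01 + 18.2·0.01 + 8.8·0.37 + 2.5·0.11 + 90·0.67 = 69.138 sabins.
Added absorption = 31.9 × 0.64 = 20.416 sabins.
New total A_after = 89.554 sabins.
NR = 10·log₁₀(89.554/69.138) = 1.1 dB.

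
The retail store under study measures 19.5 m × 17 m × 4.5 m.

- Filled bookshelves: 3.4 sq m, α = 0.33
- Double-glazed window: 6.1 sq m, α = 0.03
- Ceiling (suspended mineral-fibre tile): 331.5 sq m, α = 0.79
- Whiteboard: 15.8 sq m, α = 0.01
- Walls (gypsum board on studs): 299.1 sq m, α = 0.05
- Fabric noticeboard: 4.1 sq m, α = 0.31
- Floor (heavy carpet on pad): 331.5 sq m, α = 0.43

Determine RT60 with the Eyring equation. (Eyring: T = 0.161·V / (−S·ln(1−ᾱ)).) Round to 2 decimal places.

Total surface area S = 3.4 + 6.1 + 331.5 + 15.8 + 299.1 + 4.1 + 331.5 = 991.5 sq m.
Absorption A = 3.4×0.33 + 6.1×0.03 + 331.5×0.79 + 15.8×0.01 + 299.1×0.05 + 4.1×0.31 + 331.5×0.43 = 422.119 sabins.
ᾱ = 422.119 / 991.5 = 0.4257.
−S·ln(1−ᾱ) = −991.5 × ln(1 − 0.4257) = 549.889.
V = 19.5 × 17 × 4.5 = 1491.75 m³.
T = 0.161·V/[−S·ln(1−ᾱ)] = 0.161·1491.75/549.889 = 0.44 s.

0.44 s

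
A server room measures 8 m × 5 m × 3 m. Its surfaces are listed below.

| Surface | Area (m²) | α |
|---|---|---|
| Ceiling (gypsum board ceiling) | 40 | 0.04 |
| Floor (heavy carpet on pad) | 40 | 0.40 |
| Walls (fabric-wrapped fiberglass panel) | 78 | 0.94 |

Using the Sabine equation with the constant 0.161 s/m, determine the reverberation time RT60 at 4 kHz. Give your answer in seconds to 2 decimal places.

0.21 sec

Total absorption A = 40×0.04 + 40×0.40 + 78×0.94
  = 1.600 + 16.000 + 73.320 = 90.920 m² sabins.
Room volume: 120 m³.
Sabine: RT60 = 0.161 × 120 / 90.920 = 0.21 s.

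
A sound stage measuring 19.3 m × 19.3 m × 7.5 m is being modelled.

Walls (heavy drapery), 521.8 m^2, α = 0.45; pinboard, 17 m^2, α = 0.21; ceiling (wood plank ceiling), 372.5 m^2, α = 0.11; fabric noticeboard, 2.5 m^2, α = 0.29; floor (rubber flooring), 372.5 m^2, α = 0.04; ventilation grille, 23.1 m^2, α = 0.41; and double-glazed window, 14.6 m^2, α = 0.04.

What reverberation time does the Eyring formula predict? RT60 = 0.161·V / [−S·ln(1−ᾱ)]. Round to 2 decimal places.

1.30 sec

Total surface area S = 521.8 + 17 + 372.5 + 2.5 + 372.5 + 23.1 + 14.6 = 1324.0 m^2.
Absorption A = 521.8·0.45 + 17·0.21 + 372.5·0.11 + 2.5·0.29 + 372.5·0.04 + 23.1·0.41 + 14.6·0.04 = 305.035 sabins.
ᾱ = 305.035 / 1324.0 = 0.2304.
−S·ln(1−ᾱ) = −1324.0 × ln(1 − 0.2304) = 346.735.
V = 19.3 × 19.3 × 7.5 = 2793.675 m³.
T = 0.161·V/[−S·ln(1−ᾱ)] = 0.161·2793.675/346.735 = 1.30 s.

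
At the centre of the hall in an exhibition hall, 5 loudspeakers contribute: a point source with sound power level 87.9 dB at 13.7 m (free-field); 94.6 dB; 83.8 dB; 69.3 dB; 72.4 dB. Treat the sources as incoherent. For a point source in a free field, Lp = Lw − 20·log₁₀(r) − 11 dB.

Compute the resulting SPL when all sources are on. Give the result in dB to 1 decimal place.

95.0 dB

Source at 13.7 m: Lp = 87.9 − 20·log₁₀(13.7) − 11 = 54.2 dB.
Converting to relative power and adding: 10^(54.2/10) + 10^(94.6/10) + 10^(83.8/10) + 10^(69.3/10) + 10^(72.4/10) = 3.15e+09.
L_total = 10·log₁₀(3.15e+09) = 95.0 dB.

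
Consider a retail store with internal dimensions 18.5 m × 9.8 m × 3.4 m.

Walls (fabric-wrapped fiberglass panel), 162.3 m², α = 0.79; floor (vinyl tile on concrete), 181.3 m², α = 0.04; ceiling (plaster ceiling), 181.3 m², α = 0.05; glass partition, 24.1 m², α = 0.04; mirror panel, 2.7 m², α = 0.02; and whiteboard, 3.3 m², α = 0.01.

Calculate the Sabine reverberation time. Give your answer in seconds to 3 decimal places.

0.682 sec

Equivalent absorption area: A = 162.3*0.79 + 181.3*0.04 + 181.3*0.05 + 24.1*0.04 + 2.7*0.02 + 3.3*0.01 = 145.585 m².
V = 18.5·9.8·3.4 = 616.42 m³.
T = 0.161 V/A = 0.161·616.42/145.585 = 0.682 s.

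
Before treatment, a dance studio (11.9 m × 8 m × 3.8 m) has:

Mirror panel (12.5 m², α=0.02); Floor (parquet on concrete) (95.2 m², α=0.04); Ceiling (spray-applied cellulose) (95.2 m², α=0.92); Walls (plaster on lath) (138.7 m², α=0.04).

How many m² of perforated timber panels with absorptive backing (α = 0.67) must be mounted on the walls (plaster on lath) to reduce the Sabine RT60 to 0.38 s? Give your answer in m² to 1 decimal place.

89.0

Summing Sᵢαᵢ: 0.250 + 3.808 + 87.584 + 5.548 → A₁ = 97.190 sabins.
Required A₂ = 0.161·361.76/0.38 = 153.272 sabins.
ΔA needed = 153.272 − 97.190 = 56.082 sabins.
Each m² of panel replacing the walls (plaster on lath) adds (0.67 − 0.04) = 0.63 sabins.
Panel area = 56.082 / 0.63 = 89.0 m².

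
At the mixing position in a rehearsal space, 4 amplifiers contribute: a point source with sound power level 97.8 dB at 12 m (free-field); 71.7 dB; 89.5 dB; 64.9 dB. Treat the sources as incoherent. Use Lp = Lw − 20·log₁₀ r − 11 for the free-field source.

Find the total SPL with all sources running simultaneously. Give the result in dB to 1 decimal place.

89.6 dB

Source at 12 m: Lp = 97.8 − 20·log₁₀(12) − 11 = 65.2 dB.
Sum in the linear (power) domain: Σ 10^(Lᵢ/10) = 10^(65.2/10) + 10^(71.7/10) + 10^(89.5/10) + 10^(64.9/10) = 9.124e+08.
L_total = 10·log₁₀(9.124e+08) = 89.6 dB.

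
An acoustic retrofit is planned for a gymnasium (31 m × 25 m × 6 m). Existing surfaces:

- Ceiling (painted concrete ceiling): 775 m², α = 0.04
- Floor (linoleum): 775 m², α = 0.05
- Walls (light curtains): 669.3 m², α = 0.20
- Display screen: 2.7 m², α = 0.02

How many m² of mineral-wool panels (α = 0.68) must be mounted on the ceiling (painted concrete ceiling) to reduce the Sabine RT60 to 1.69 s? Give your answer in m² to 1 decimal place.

Total absorption A₁ = 775·0.04 + 775·0.05 + 669.3·0.20 + 2.7·0.02
  = 31.000 + 38.750 + 133.860 + 0.054 = 203.664 m² sabins.
V = 4650 m³. Target absorption A₂ = 0.161 × 4650 / 1.69 = 442.988 sabins.
Absorption to add: 442.988 − 203.664 = 239.324 sabins.
Net gain per m²: Δα = 0.68 − 0.04 = 0.64.
Panel area = 239.324 / 0.64 = 373.9 m².

373.9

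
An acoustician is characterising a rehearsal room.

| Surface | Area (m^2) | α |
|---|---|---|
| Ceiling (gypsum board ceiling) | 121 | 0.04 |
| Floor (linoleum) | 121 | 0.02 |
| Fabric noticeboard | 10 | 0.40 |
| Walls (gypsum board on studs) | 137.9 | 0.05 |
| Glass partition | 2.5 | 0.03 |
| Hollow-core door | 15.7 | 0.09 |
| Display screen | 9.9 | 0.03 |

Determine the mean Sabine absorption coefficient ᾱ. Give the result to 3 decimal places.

0.048

Total surface area S = 418.0 m^2.
Σ(Sᵢαᵢ) = 121×0.04 + 121×0.02 + 10×0.40 + 137.9×0.05 + 2.5×0.03 + 15.7×0.09 + 9.9×0.03 = 19.940.
ᾱ = A/S = 0.048.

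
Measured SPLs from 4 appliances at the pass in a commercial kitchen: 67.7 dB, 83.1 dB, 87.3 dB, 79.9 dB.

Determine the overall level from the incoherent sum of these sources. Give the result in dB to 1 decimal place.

89.3 dB

Sum in the linear (power) domain: Σ 10^(Lᵢ/10) = 10^(67.7/10) + 10^(83.1/10) + 10^(87.3/10) + 10^(79.9/10) = 8.448e+08.
Combined level = 10 log₁₀(8.448e+08) = 89.3 dB.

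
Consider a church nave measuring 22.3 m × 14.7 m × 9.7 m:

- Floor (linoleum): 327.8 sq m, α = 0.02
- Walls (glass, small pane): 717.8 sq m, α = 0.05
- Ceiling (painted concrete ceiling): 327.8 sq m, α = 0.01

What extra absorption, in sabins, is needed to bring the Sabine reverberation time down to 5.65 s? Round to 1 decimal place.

44.9 sabins

Total absorption A₁ = 327.8×0.02 + 717.8×0.05 + 327.8×0.01
  = 6.556 + 35.890 + 3.278 = 45.724 sq m sabins.
V = 3179.757 m³. Required absorption A₂ = 0.161 × 3179.757 / 5.65 = 90.609 sabins.
Additional absorption ΔA = 90.609 − 45.724 = 44.9 sabins.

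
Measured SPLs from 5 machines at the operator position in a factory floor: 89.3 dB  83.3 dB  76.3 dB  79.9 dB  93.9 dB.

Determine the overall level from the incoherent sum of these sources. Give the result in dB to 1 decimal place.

95.6 dB

Converting to relative power and adding: 10^(89.3/10) + 10^(83.3/10) + 10^(76.3/10) + 10^(79.9/10) + 10^(93.9/10) = 3.66e+09.
Back to dB: 10·log₁₀ Σ = 95.6 dB.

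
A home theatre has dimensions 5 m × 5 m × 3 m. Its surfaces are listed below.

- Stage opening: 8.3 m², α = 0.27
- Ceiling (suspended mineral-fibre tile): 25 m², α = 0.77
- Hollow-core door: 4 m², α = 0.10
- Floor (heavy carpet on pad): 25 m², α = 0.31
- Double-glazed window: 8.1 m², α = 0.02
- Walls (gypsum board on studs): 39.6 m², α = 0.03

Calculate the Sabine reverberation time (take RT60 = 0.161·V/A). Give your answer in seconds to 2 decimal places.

A = Σ Sᵢαᵢ = 8.3×0.27 + 25×0.77 + 4×0.10 + 25×0.31 + 8.1×0.02 + 39.6×0.03 = 30.991 sabins.
V = 5·5·3 = 75 m³.
Sabine: RT60 = 0.161 × 75 / 30.991 = 0.39 s.

0.39 sec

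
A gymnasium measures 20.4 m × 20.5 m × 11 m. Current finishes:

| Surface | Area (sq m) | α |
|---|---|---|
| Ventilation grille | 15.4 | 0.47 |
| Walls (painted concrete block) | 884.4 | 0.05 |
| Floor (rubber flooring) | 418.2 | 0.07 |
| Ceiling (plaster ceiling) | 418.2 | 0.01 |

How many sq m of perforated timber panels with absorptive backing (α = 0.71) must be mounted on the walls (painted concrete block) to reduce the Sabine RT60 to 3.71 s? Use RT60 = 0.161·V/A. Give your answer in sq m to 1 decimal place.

173.8

Summing Sᵢαᵢ: 7.238 + 44.220 + 29.274 + 4.182 → A₁ = 84.914 sabins.
Required A₂ = 0.161·4600.2/3.71 = 199.631 sabins.
ΔA needed = 199.631 − 84.914 = 114.717 sabins.
Net gain per sq m: Δα = 0.71 − 0.05 = 0.66.
Area = ΔA/Δα = 114.717/0.66 = 173.8 sq m.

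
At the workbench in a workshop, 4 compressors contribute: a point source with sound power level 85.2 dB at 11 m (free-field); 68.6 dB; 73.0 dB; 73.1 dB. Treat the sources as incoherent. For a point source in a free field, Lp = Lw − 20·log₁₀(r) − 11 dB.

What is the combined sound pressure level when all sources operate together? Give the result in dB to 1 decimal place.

Source at 11 m: Lp = 85.2 − 20·log₁₀(11) − 11 = 53.4 dB.
Σ 10^(Lᵢ/10) = 4.783e+07.
Back to dB: 10·log₁₀ Σ = 76.8 dB.

76.8 dB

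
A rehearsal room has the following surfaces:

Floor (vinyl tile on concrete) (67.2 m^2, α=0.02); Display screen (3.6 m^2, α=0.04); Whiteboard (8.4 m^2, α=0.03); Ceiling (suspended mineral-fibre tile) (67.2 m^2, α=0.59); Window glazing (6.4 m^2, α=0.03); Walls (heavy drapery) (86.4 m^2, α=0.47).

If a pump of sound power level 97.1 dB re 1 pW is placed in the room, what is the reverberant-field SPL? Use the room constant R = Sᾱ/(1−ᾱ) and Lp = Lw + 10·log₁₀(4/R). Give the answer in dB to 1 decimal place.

82.1 dB

A = 82.188 sabins; S = 239.2 m^2.
ᾱ = 82.188/239.2 = 0.3436; R = Sᾱ/(1−ᾱ) = 82.188/(1−0.3436) = 125.210 m^2.
Lp = 97.1 + 10·log₁₀(4/125.210) = 97.1 + (-14.96) = 82.1 dB.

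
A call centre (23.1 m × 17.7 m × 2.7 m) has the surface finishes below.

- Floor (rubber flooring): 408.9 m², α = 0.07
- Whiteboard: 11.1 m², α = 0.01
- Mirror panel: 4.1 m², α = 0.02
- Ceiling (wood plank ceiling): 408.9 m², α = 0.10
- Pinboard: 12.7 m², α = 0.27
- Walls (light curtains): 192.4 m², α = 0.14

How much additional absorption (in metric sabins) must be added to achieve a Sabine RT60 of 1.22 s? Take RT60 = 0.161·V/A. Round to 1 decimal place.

45.6 sabins

Total absorption A₁ = 408.9·0.07 + 11.1·0.01 + 4.1·0.02 + 408.9·0.10 + 12.7·0.27 + 192.4·0.14
  = 28.623 + 0.111 + 0.082 + 40.890 + 3.429 + 26.936 = 100.071 m² sabins.
Target A₂ = 0.161·1103.949/1.22 = 145.685 sabins (V = 1103.949 m³).
ΔA = A₂ − A₁ = 145.685 − 100.071 = 45.6 sabins.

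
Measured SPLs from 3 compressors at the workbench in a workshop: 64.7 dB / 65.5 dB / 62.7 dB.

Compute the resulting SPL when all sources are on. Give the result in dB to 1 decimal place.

Converting to relative power and adding: 10^(64.7/10) + 10^(65.5/10) + 10^(62.7/10) = 8.361e+06.
Combined level = 10 log₁₀(8.361e+06) = 69.2 dB.

69.2 dB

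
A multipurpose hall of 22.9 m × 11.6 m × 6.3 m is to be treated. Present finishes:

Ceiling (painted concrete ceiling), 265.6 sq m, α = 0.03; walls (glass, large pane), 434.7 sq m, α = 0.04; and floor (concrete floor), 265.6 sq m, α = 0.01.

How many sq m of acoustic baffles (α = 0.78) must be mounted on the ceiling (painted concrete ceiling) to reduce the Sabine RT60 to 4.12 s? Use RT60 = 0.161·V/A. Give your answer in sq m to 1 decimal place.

49.8

A₁ = Σ Sᵢαᵢ = 265.6*0.03 + 434.7*0.04 + 265.6*0.01 = 28.012 sabins.
V = 1673.532 m³. Target absorption A₂ = 0.161 × 1673.532 / 4.12 = 65.398 sabins.
ΔA needed = 65.398 − 28.012 = 37.386 sabins.
Each sq m of panel replacing the ceiling (painted concrete ceiling) adds (0.78 − 0.03) = 0.75 sabins.
Area = ΔA/Δα = 37.386/0.75 = 49.8 sq m.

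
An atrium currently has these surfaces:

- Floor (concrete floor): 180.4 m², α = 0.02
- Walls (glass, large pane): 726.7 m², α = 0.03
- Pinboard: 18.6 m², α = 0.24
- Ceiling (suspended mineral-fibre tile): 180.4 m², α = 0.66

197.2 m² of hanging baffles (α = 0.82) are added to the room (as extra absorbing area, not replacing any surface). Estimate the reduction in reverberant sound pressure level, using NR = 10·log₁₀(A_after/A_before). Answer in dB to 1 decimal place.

3.2 dB

Total absorption A_before = 180.4*0.02 + 726.7*0.03 + 18.6*0.24 + 180.4*0.66
  = 3.608 + 21.801 + 4.464 + 119.064 = 148.937 m² sabins.
Treatment contributes 197.2·0.82 = 161.704 sabins.
A_after = 148.937 + 161.704 = 310.641 sabins.
NR = 10·log₁₀(310.641/148.937) = 3.2 dB.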